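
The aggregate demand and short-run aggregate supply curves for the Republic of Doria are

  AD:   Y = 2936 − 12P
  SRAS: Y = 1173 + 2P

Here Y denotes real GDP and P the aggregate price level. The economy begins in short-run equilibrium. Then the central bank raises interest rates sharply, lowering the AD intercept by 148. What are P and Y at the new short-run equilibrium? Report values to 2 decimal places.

P = 115.36, Y = 1403.71

This is a negative demand shock: AD shifts left.
New AD: Y = 2788 − 12P.
Set AD = SRAS: 2788 − 12P = 1173 + 2P, so 1615 = 14P and P = 115.36.
Substituting into AD, Y = 1403.71.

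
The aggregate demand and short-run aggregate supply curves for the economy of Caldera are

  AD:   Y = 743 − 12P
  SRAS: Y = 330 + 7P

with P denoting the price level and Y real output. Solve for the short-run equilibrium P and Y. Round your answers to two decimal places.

Set AD = SRAS: 743 − 12P = 330 + 7P, so 413 = 19P and P = 21.74.
Substituting into AD, Y = 743 − 12P = 482.16.

P = 21.74, Y = 482.16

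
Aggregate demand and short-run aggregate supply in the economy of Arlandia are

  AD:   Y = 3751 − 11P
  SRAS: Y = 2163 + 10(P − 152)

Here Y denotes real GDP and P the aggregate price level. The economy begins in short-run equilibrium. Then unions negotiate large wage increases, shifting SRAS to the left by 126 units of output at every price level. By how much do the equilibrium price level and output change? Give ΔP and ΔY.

ΔP = +6, ΔY = -66

This is a negative supply shock: SRAS shifts left.
New SRAS: Y = 517 + 10P.
Set AD = SRAS: 3751 − 11P = 517 + 10P, so 3234 = 21P and P = 154.
Y = 3751 − 11·154 = 2057.
Initially P = 148, Y = 2123, so ΔP = +6 and ΔY = -66.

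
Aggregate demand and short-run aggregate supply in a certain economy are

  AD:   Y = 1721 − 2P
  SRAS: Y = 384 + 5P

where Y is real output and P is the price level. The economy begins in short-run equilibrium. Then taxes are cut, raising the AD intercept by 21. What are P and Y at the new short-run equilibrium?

This is a positive demand shock: AD shifts right.
New AD: Y = 1742 − 2P.
Set AD = SRAS: 1742 − 2P = 384 + 5P, so 1358 = 7P and P = 194.
Y = 1742 − 2·194 = 1354.

P = 194, Y = 1354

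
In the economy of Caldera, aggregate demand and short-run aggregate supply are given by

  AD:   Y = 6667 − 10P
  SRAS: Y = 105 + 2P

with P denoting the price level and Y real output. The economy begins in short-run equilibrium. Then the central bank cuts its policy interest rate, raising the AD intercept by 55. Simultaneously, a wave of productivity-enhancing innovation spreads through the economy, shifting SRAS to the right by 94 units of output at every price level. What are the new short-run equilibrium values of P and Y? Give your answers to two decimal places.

After both shocks: AD is Y = 6722 − 10P and SRAS is Y = 199 + 2P.
Setting them equal: 6523 = 12P, so P = 543.58.
Substituting into AD, Y = 1286.17.

P = 543.58, Y = 1286.17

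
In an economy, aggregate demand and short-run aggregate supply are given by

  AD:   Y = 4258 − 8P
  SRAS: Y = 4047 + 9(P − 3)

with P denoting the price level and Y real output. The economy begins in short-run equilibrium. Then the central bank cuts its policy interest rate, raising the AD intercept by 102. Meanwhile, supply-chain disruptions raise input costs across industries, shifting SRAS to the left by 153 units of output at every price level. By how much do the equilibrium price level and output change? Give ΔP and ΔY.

After both shocks: AD is Y = 4360 − 8P and SRAS is Y = 3867 + 9P.
Setting them equal: 493 = 17P, so P = 29.
Y = 4360 − 8·29 = 4128.
Initially P = 14, Y = 4146, so ΔP = +15 and ΔY = -18.

ΔP = +15, ΔY = -18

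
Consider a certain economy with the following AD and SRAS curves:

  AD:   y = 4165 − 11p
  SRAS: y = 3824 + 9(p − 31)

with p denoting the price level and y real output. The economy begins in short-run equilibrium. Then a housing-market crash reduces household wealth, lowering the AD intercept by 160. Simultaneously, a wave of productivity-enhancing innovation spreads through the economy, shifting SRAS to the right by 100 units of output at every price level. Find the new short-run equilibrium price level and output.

p = 18, y = 3807

After both shocks: AD is y = 4005 − 11p and SRAS is y = 3645 + 9p.
Setting them equal: 360 = 20p, so p = 18.
y = 4005 − 11·18 = 3807.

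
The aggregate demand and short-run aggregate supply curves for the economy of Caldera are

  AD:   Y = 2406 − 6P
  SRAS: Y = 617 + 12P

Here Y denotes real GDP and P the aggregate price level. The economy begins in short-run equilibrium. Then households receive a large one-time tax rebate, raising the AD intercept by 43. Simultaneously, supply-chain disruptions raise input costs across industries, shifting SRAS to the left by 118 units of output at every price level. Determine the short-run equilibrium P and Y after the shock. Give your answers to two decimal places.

P = 108.33, Y = 1799.00

After both shocks: AD is Y = 2449 − 6P and SRAS is Y = 499 + 12P.
Setting them equal: 1950 = 18P, so P = 108.33.
Substituting into AD, Y = 1799.00.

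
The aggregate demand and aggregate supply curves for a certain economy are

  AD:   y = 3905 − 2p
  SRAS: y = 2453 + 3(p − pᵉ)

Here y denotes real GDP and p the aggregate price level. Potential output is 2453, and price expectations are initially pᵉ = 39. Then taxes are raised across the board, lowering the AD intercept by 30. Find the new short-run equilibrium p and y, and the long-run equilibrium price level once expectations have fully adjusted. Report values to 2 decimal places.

AD shifts left: new AD is y = 3875 − 2p. With pᵉ = 39, SRAS is y = 2336 + 3p.
Short run: 3875 − 2p = 2336 + 3p gives 1539 = 5p, so p = 307.80 and y = 3875 − 2p = 3259.40.
y = 3259.40 is above potential 2453; expectations adjust and SRAS shifts left until y = 2453.
Long run: on the new AD curve, 2453 = 3875 − 2p gives p = 711.00.

Short run: p = 307.80, y = 3259.40. Long run: p = 711.00.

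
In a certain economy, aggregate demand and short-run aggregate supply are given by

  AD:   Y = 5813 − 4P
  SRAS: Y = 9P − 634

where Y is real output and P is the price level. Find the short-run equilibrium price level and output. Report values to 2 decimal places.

Set AD = SRAS: 5813 − 4P = 9P − 634, so 6447 = 13P and P = 495.92.
Substituting into AD, Y = 5813 − 4P = 3829.31.

P = 495.92, Y = 3829.31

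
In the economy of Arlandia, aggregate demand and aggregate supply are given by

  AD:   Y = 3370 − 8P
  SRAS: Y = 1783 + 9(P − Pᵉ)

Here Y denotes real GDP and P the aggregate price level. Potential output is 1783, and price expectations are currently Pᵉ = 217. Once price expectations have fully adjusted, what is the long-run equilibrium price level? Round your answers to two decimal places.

Short run: with Pᵉ = 217, SRAS is Y = 9P − 170. Setting AD = SRAS gives 3540 = 17P, so P = 208.24 and Y = 3370 − 8P = 1704.12.
Output 1704.12 is below potential 1783, so over time expected prices fall and SRAS shifts right until Y returns to 1783.
Long run: Y = 1783 on the AD curve gives 1783 = 3370 − 8P, so P = 198.38.

Long-run P = 198.38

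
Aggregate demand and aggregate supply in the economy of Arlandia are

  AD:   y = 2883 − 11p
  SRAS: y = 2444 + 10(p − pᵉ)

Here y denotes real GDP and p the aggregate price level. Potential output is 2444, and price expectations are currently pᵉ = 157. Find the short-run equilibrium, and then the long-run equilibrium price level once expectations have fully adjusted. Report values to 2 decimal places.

Short run: with pᵉ = 157, SRAS is y = 874 + 10p. Setting AD = SRAS gives 2009 = 21p, so p = 95.67 and y = 2883 − 11p = 1830.67.
Output 1830.67 is below potential 2444, so over time expected prices fall and SRAS shifts right until y returns to 2444.
Long run: y = 2444 on the AD curve gives 2444 = 2883 − 11p, so p = 39.91.

Short run: p = 95.67, y = 1830.67. Long run: p = 39.91.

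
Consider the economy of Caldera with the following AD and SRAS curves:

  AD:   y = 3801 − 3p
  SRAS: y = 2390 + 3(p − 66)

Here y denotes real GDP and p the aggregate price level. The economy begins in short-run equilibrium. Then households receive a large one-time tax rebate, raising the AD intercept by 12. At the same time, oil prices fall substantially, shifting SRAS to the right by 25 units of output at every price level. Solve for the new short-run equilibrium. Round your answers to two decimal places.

After both shocks: AD is y = 3813 − 3p and SRAS is y = 2217 + 3p.
Setting them equal: 1596 = 6p, so p = 266.00.
Substituting into AD, y = 3015.00.

p = 266.00, y = 3015.00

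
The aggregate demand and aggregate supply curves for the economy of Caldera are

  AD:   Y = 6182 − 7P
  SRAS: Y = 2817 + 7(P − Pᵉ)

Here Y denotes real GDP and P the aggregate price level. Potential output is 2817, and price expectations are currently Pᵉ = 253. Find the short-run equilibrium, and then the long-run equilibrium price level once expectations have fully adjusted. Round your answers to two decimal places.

Short run: with Pᵉ = 253, SRAS is Y = 1046 + 7P. Setting AD = SRAS gives 5136 = 14P, so P = 366.86 and Y = 6182 − 7P = 3614.00.
Output 3614.00 is above potential 2817, so over time expected prices rise and SRAS shifts left until Y returns to 2817.
Long run: Y = 2817 on the AD curve gives 2817 = 6182 − 7P, so P = 480.71.

Short run: P = 366.86, Y = 3614.00. Long run: P = 480.71.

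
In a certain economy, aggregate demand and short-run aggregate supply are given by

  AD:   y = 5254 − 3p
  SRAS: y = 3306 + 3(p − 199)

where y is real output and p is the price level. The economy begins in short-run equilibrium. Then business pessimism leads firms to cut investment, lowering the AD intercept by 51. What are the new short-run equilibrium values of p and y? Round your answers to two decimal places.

This is a negative demand shock: AD shifts left.
New AD: y = 5203 − 3p.
SRAS can be written y = 2709 + 3p.
Set AD = SRAS: 5203 − 3p = 2709 + 3p, so 2494 = 6p and p = 415.67.
Substituting into AD, y = 3956.00.

p = 415.67, y = 3956.00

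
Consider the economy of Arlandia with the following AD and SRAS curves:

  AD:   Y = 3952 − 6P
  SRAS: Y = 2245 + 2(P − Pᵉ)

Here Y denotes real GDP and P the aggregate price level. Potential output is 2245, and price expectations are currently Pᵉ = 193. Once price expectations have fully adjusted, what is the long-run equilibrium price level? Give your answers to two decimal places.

Short run: with Pᵉ = 193, SRAS is Y = 1859 + 2P. Setting AD = SRAS gives 2093 = 8P, so P = 261.63 and Y = 3952 − 6P = 2382.25.
Output 2382.25 is above potential 2245, so over time expected prices rise and SRAS shifts left until Y returns to 2245.
Long run: Y = 2245 on the AD curve gives 2245 = 3952 − 6P, so P = 284.50.

Long-run P = 284.50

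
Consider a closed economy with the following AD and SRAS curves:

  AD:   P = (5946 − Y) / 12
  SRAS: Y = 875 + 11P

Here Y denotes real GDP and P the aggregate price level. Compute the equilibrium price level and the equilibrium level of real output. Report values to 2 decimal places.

P = 220.48, Y = 3300.26

Rearrange AD to Y = 5946 − 12P.
Set AD = SRAS: 5946 − 12P = 875 + 11P, so 5071 = 23P and P = 220.48.
Substituting into AD, Y = 5946 − 12P = 3300.26.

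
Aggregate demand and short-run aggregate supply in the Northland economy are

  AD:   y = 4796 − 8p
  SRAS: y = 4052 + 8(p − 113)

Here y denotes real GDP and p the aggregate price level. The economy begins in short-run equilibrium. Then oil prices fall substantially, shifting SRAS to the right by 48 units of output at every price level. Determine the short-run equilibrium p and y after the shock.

This is a positive supply shock: SRAS shifts right.
New SRAS: y = 3196 + 8p.
Set AD = SRAS: 4796 − 8p = 3196 + 8p, so 1600 = 16p and p = 100.
y = 4796 − 8·100 = 3996.

p = 100, y = 3996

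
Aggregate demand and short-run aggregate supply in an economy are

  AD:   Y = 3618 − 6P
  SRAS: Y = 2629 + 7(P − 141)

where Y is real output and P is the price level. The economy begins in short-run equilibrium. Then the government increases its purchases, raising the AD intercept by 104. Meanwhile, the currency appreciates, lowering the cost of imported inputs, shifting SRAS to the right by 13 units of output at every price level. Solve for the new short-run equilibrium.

P = 159, Y = 2768

After both shocks: AD is Y = 3722 − 6P and SRAS is Y = 1655 + 7P.
Setting them equal: 2067 = 13P, so P = 159.
Y = 3722 − 6·159 = 2768.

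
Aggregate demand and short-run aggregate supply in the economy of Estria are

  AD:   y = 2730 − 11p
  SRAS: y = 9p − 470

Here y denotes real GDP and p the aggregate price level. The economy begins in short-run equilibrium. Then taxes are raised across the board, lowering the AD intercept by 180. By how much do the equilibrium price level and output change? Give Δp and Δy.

This is a negative demand shock: AD shifts left.
New AD: y = 2550 − 11p.
Set AD = SRAS: 2550 − 11p = 9p − 470, so 3020 = 20p and p = 151.
y = 2550 − 11·151 = 889.
Initially p = 160, y = 970, so Δp = -9 and Δy = -81.

Δp = -9, Δy = -81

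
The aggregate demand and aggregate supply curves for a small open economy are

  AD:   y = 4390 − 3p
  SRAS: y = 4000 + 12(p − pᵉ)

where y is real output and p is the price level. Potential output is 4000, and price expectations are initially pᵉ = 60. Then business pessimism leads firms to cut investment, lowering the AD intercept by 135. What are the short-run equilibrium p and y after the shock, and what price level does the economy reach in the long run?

Short run: p = 65, y = 4060. Long run: p = 85.

AD shifts left: new AD is y = 4255 − 3p. With pᵉ = 60, SRAS is y = 3280 + 12p.
Short run: 4255 − 3p = 3280 + 12p gives 975 = 15p, so p = 65 and y = 4255 − 3·65 = 4060.
y = 4060 is above potential 4000; expectations adjust and SRAS shifts left until y = 4000.
Long run: on the new AD curve, 4000 = 4255 − 3p gives p = 85.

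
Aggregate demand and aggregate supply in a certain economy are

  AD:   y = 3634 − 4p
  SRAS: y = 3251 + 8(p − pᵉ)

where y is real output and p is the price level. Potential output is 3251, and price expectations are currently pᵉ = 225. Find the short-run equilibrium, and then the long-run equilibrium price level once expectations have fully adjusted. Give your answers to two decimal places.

Short run: with pᵉ = 225, SRAS is y = 1451 + 8p. Setting AD = SRAS gives 2183 = 12p, so p = 181.92 and y = 3634 − 4p = 2906.33.
Output 2906.33 is below potential 3251, so over time expected prices fall and SRAS shifts right until y returns to 3251.
Long run: y = 3251 on the AD curve gives 3251 = 3634 − 4p, so p = 95.75.

Short run: p = 181.92, y = 2906.33. Long run: p = 95.75.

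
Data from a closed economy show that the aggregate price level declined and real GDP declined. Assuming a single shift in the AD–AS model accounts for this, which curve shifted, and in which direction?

AD shifted left

P fell and Y fell. An AD shift moves P and Y in the same direction; an SRAS shift moves them in opposite directions.
Here P and Y moved in the same direction, so the AD curve shifted.
Since Y fell, AD shifted left.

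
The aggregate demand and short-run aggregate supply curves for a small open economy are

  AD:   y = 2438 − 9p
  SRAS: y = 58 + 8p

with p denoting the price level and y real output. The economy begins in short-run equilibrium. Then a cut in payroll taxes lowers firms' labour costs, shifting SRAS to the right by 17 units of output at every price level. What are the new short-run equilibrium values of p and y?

p = 139, y = 1187

This is a positive supply shock: SRAS shifts right.
New SRAS: y = 75 + 8p.
Set AD = SRAS: 2438 − 9p = 75 + 8p, so 2363 = 17p and p = 139.
y = 2438 − 9·139 = 1187.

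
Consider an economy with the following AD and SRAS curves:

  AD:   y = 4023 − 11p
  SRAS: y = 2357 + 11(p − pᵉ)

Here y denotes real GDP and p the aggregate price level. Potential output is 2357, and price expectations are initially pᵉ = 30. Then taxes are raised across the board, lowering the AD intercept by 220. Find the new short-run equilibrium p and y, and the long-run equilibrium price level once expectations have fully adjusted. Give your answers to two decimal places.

AD shifts left: new AD is y = 3803 − 11p. With pᵉ = 30, SRAS is y = 2027 + 11p.
Short run: 3803 − 11p = 2027 + 11p gives 1776 = 22p, so p = 80.73 and y = 3803 − 11p = 2915.00.
y = 2915.00 is above potential 2357; expectations adjust and SRAS shifts left until y = 2357.
Long run: on the new AD curve, 2357 = 3803 − 11p gives p = 131.45.

Short run: p = 80.73, y = 2915.00. Long run: p = 131.45.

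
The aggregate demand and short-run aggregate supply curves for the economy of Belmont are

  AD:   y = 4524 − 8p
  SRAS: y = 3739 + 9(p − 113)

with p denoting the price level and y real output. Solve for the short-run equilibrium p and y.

p = 106, y = 3676

Write SRAS as y = 3739 + 9p − 1017 = 2722 + 9p.
Set AD = SRAS: 4524 − 8p = 2722 + 9p, so 1802 = 17p and p = 106.
Then y = 4524 − 8·106 = 3676.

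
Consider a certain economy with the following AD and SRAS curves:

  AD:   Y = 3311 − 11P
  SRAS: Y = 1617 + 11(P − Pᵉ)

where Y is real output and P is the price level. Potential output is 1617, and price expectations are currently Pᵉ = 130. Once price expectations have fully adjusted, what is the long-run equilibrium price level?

Short run: with Pᵉ = 130, SRAS is Y = 187 + 11P. Setting AD = SRAS gives 3124 = 22P, so P = 142 and Y = 3311 − 11·142 = 1749.
Output 1749 is above potential 1617, so over time expected prices rise and SRAS shifts left until Y returns to 1617.
Long run: Y = 1617 on the AD curve gives 1617 = 3311 − 11P, so P = 154.

Long-run P = 154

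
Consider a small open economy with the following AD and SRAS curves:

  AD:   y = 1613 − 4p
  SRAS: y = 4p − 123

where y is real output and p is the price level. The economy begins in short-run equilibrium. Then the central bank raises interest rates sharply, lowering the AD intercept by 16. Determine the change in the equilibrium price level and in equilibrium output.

This is a negative demand shock: AD shifts left.
New AD: y = 1597 − 4p.
Set AD = SRAS: 1597 − 4p = 4p − 123, so 1720 = 8p and p = 215.
y = 1597 − 4·215 = 737.
Initially p = 217, y = 745, so Δp = -2 and Δy = -8.

Δp = -2, Δy = -8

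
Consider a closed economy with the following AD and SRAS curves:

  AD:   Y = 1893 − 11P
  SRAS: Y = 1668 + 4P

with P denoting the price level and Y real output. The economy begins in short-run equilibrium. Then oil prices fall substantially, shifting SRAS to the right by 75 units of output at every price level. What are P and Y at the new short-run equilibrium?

P = 10, Y = 1783

This is a positive supply shock: SRAS shifts right.
New SRAS: Y = 1743 + 4P.
Set AD = SRAS: 1893 − 11P = 1743 + 4P, so 150 = 15P and P = 10.
Y = 1893 − 11·10 = 1783.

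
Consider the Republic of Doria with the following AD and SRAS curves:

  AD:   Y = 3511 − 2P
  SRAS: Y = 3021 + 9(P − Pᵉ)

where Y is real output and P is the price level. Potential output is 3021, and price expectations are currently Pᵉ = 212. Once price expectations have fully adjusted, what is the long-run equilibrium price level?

Long-run P = 245

Short run: with Pᵉ = 212, SRAS is Y = 1113 + 9P. Setting AD = SRAS gives 2398 = 11P, so P = 218 and Y = 3511 − 2·218 = 3075.
Output 3075 is above potential 3021, so over time expected prices rise and SRAS shifts left until Y returns to 3021.
Long run: Y = 3021 on the AD curve gives 3021 = 3511 − 2P, so P = 245.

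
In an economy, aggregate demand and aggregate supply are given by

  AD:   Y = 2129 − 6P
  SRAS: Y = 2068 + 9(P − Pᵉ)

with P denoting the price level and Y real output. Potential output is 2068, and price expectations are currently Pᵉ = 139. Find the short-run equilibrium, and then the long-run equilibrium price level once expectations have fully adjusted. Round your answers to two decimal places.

Short run: with Pᵉ = 139, SRAS is Y = 817 + 9P. Setting AD = SRAS gives 1312 = 15P, so P = 87.47 and Y = 2129 − 6P = 1604.20.
Output 1604.20 is below potential 2068, so over time expected prices fall and SRAS shifts right until Y returns to 2068.
Long run: Y = 2068 on the AD curve gives 2068 = 2129 − 6P, so P = 10.17.

Short run: P = 87.47, Y = 1604.20. Long run: P = 10.17.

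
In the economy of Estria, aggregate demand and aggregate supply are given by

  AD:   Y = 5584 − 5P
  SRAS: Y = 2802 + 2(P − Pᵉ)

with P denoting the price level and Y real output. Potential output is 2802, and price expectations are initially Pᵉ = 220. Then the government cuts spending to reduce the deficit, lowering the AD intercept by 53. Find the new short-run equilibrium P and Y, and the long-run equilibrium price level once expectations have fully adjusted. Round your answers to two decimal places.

Short run: P = 452.71, Y = 3267.43. Long run: P = 545.80.

AD shifts left: new AD is Y = 5531 − 5P. With Pᵉ = 220, SRAS is Y = 2362 + 2P.
Short run: 5531 − 5P = 2362 + 2P gives 3169 = 7P, so P = 452.71 and Y = 5531 − 5P = 3267.43.
Y = 3267.43 is above potential 2802; expectations adjust and SRAS shifts left until Y = 2802.
Long run: on the new AD curve, 2802 = 5531 − 5P gives P = 545.80.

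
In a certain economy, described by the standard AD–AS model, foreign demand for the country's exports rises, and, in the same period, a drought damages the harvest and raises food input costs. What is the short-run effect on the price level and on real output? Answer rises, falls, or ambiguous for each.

Price level: rises; output: ambiguous

The first event is a positive demand shock: AD shifts right, which by itself pushes P up and Y up.
The second is an adverse supply shock: SRAS shifts left, which by itself pushes P up and Y down.
Both shocks push P up, so P rises. The two shocks push Y in opposite directions, so the effect on Y is ambiguous.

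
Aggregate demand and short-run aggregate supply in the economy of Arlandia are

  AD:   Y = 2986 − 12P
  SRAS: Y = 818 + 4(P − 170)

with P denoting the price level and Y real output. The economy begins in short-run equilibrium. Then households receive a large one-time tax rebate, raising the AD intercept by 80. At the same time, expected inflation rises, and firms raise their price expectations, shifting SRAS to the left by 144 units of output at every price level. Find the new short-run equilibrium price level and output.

After both shocks: AD is Y = 3066 − 12P and SRAS is Y = 4P − 6.
Setting them equal: 3072 = 16P, so P = 192.
Y = 3066 − 12·192 = 762.

P = 192, Y = 762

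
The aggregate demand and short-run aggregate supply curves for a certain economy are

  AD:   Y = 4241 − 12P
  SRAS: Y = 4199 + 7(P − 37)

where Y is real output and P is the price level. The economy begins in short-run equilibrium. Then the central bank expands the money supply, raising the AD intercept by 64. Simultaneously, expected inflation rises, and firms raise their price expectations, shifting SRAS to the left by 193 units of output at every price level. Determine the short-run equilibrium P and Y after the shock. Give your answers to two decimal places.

After both shocks: AD is Y = 4305 − 12P and SRAS is Y = 3747 + 7P.
Setting them equal: 558 = 19P, so P = 29.37.
Substituting into AD, Y = 3952.58.

P = 29.37, Y = 3952.58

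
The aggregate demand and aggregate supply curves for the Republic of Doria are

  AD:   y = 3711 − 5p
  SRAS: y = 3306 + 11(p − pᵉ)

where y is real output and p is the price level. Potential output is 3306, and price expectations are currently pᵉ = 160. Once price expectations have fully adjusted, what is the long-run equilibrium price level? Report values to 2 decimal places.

Short run: with pᵉ = 160, SRAS is y = 1546 + 11p. Setting AD = SRAS gives 2165 = 16p, so p = 135.31 and y = 3711 − 5p = 3034.44.
Output 3034.44 is below potential 3306, so over time expected prices fall and SRAS shifts right until y returns to 3306.
Long run: y = 3306 on the AD curve gives 3306 = 3711 − 5p, so p = 81.00.

Long-run p = 81.00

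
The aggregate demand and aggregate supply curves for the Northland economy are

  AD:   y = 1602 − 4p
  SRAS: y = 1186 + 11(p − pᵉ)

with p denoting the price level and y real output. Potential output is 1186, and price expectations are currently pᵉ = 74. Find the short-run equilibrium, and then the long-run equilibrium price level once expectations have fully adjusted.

Short run: with pᵉ = 74, SRAS is y = 372 + 11p. Setting AD = SRAS gives 1230 = 15p, so p = 82 and y = 1602 − 4·82 = 1274.
Output 1274 is above potential 1186, so over time expected prices rise and SRAS shifts left until y returns to 1186.
Long run: y = 1186 on the AD curve gives 1186 = 1602 − 4p, so p = 104.

Short run: p = 82, y = 1274. Long run: p = 104.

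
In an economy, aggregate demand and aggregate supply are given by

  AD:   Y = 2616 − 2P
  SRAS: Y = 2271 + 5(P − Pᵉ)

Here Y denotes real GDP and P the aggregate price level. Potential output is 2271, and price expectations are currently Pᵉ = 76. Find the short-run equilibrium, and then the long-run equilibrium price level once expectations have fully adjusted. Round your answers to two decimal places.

Short run: with Pᵉ = 76, SRAS is Y = 1891 + 5P. Setting AD = SRAS gives 725 = 7P, so P = 103.57 and Y = 2616 − 2P = 2408.86.
Output 2408.86 is above potential 2271, so over time expected prices rise and SRAS shifts left until Y returns to 2271.
Long run: Y = 2271 on the AD curve gives 2271 = 2616 − 2P, so P = 172.50.

Short run: P = 103.57, Y = 2408.86. Long run: P = 172.50.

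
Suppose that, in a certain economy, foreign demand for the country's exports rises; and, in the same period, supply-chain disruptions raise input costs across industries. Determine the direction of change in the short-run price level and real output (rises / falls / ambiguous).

Price level: rises; output: ambiguous

The first event is a positive demand shock: AD shifts right, which by itself pushes P up and Y up.
The second is an adverse supply shock: SRAS shifts left, which by itself pushes P up and Y down.
Both shocks push P up, so P rises. The two shocks push Y in opposite directions, so the effect on Y is ambiguous.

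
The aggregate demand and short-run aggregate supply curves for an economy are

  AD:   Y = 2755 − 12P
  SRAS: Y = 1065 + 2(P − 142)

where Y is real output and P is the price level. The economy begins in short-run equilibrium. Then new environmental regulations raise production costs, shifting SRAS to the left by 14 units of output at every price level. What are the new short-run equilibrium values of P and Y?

P = 142, Y = 1051

This is a negative supply shock: SRAS shifts left.
New SRAS: Y = 767 + 2P.
Set AD = SRAS: 2755 − 12P = 767 + 2P, so 1988 = 14P and P = 142.
Y = 2755 − 12·142 = 1051.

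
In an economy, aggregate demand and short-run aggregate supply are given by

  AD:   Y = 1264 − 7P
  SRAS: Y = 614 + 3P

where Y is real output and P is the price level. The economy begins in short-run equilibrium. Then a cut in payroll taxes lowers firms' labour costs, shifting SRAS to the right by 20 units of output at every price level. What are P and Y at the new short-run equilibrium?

P = 63, Y = 823

This is a positive supply shock: SRAS shifts right.
New SRAS: Y = 634 + 3P.
Set AD = SRAS: 1264 − 7P = 634 + 3P, so 630 = 10P and P = 63.
Y = 1264 − 7·63 = 823.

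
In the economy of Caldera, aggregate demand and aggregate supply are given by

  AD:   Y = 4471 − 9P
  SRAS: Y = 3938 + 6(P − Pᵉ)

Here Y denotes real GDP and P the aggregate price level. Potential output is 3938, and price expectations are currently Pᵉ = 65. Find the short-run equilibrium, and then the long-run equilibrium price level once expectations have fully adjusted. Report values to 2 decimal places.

Short run: with Pᵉ = 65, SRAS is Y = 3548 + 6P. Setting AD = SRAS gives 923 = 15P, so P = 61.53 and Y = 4471 − 9P = 3917.20.
Output 3917.20 is below potential 3938, so over time expected prices fall and SRAS shifts right until Y returns to 3938.
Long run: Y = 3938 on the AD curve gives 3938 = 4471 − 9P, so P = 59.22.

Short run: P = 61.53, Y = 3917.20. Long run: P = 59.22.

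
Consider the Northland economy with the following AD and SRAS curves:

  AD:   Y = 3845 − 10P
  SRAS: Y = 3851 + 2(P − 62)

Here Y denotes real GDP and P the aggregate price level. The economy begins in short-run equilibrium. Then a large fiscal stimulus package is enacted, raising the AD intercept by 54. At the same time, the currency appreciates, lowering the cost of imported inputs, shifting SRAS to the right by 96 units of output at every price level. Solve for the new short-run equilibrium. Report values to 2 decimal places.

P = 6.33, Y = 3835.67

After both shocks: AD is Y = 3899 − 10P and SRAS is Y = 3823 + 2P.
Setting them equal: 76 = 12P, so P = 6.33.
Substituting into AD, Y = 3835.67.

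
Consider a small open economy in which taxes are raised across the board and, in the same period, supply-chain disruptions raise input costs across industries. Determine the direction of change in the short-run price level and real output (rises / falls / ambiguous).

The first event is a negative demand shock: AD shifts left, which by itself pushes P down and Y down.
The second is an adverse supply shock: SRAS shifts left, which by itself pushes P up and Y down.
The two shocks push P in opposite directions, so the effect on P is ambiguous. Both shocks push Y down, so Y falls.

Price level: ambiguous; output: falls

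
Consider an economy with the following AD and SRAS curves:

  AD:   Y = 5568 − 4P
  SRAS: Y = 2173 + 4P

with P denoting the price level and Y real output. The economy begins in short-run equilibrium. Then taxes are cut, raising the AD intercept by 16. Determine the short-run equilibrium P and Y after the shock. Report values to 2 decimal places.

P = 426.38, Y = 3878.50

This is a positive demand shock: AD shifts right.
New AD: Y = 5584 − 4P.
Set AD = SRAS: 5584 − 4P = 2173 + 4P, so 3411 = 8P and P = 426.38.
Substituting into AD, Y = 3878.50.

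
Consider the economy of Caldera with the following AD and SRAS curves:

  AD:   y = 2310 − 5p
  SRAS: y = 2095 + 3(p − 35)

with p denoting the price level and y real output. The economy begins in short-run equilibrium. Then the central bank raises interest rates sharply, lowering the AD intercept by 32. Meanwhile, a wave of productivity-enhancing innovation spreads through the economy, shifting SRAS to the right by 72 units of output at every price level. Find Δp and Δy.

After both shocks: AD is y = 2278 − 5p and SRAS is y = 2062 + 3p.
Setting them equal: 216 = 8p, so p = 27.
y = 2278 − 5·27 = 2143.
Initially p = 40, y = 2110, so Δp = -13 and Δy = +33.

Δp = -13, Δy = +33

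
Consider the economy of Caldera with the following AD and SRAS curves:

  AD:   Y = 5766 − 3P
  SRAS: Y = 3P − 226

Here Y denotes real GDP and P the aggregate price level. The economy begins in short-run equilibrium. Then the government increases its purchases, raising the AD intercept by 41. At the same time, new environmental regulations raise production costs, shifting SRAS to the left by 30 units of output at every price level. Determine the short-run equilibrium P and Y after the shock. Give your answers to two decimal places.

After both shocks: AD is Y = 5807 − 3P and SRAS is Y = 3P − 256.
Setting them equal: 6063 = 6P, so P = 1010.50.
Substituting into AD, Y = 2775.50.

P = 1010.50, Y = 2775.50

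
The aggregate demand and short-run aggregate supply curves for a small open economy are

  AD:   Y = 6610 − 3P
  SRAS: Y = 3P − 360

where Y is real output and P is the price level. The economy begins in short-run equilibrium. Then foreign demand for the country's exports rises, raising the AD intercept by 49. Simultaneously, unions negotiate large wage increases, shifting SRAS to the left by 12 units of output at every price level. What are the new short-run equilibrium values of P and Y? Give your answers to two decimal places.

P = 1171.83, Y = 3143.50

After both shocks: AD is Y = 6659 − 3P and SRAS is Y = 3P − 372.
Setting them equal: 7031 = 6P, so P = 1171.83.
Substituting into AD, Y = 3143.50.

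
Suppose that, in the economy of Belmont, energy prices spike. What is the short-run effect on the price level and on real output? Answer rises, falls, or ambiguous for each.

This is an adverse supply shock: SRAS shifts left.
Moving along the downward-sloping AD curve, P rises and Y falls.

Price level: rises; output: falls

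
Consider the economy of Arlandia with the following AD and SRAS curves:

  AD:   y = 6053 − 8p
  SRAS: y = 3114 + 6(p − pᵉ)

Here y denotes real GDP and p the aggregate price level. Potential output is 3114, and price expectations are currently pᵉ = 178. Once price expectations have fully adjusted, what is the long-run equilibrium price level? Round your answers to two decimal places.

Short run: with pᵉ = 178, SRAS is y = 2046 + 6p. Setting AD = SRAS gives 4007 = 14p, so p = 286.21 and y = 6053 − 8p = 3763.29.
Output 3763.29 is above potential 3114, so over time expected prices rise and SRAS shifts left until y returns to 3114.
Long run: y = 3114 on the AD curve gives 3114 = 6053 − 8p, so p = 367.38.

Long-run p = 367.38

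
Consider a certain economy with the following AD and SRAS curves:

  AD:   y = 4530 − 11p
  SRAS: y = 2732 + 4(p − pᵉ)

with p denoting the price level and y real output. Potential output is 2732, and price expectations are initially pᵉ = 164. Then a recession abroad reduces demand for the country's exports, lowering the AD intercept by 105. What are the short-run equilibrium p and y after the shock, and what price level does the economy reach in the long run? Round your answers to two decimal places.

Short run: p = 156.60, y = 2702.40. Long run: p = 153.91.

AD shifts left: new AD is y = 4425 − 11p. With pᵉ = 164, SRAS is y = 2076 + 4p.
Short run: 4425 − 11p = 2076 + 4p gives 2349 = 15p, so p = 156.60 and y = 4425 − 11p = 2702.40.
y = 2702.40 is below potential 2732; expectations adjust and SRAS shifts right until y = 2732.
Long run: on the new AD curve, 2732 = 4425 − 11p gives p = 153.91.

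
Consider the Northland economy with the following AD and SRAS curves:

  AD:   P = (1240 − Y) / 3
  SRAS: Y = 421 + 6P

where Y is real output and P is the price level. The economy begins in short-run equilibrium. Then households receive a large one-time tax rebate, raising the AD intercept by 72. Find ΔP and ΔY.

ΔP = +8, ΔY = +48

This is a positive demand shock: AD shifts right.
New AD: Y = 1312 − 3P.
Set AD = SRAS: 1312 − 3P = 421 + 6P, so 891 = 9P and P = 99.
Y = 1312 − 3·99 = 1015.
Initially P = 91, Y = 967, so ΔP = +8 and ΔY = +48.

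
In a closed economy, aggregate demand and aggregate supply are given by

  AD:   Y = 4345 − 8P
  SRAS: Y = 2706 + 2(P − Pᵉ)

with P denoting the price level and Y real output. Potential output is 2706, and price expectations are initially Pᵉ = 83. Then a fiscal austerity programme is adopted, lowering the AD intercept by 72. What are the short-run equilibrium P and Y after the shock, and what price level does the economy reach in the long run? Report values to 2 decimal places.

Short run: P = 173.30, Y = 2886.60. Long run: P = 195.88.

AD shifts left: new AD is Y = 4273 − 8P. With Pᵉ = 83, SRAS is Y = 2540 + 2P.
Short run: 4273 − 8P = 2540 + 2P gives 1733 = 10P, so P = 173.30 and Y = 4273 − 8P = 2886.60.
Y = 2886.60 is above potential 2706; expectations adjust and SRAS shifts left until Y = 2706.
Long run: on the new AD curve, 2706 = 4273 − 8P gives P = 195.88.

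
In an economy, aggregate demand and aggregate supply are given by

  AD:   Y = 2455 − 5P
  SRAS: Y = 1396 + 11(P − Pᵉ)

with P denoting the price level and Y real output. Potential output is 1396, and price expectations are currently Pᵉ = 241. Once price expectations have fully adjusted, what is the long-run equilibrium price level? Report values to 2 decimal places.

Long-run P = 211.80

Short run: with Pᵉ = 241, SRAS is Y = 11P − 1255. Setting AD = SRAS gives 3710 = 16P, so P = 231.88 and Y = 2455 − 5P = 1295.63.
Output 1295.63 is below potential 1396, so over time expected prices fall and SRAS shifts right until Y returns to 1396.
Long run: Y = 1396 on the AD curve gives 1396 = 2455 − 5P, so P = 211.80.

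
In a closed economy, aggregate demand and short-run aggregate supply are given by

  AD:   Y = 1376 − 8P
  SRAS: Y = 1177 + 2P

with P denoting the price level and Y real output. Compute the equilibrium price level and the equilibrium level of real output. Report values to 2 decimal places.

P = 19.90, Y = 1216.80

Set AD = SRAS: 1376 − 8P = 1177 + 2P, so 199 = 10P and P = 19.90.
Substituting into AD, Y = 1376 − 8P = 1216.80.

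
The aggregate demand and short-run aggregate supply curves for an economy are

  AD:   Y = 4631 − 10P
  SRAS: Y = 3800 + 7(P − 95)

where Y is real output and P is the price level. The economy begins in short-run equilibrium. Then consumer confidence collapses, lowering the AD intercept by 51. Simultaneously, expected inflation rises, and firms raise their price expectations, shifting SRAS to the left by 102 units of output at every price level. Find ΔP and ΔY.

After both shocks: AD is Y = 4580 − 10P and SRAS is Y = 3033 + 7P.
Setting them equal: 1547 = 17P, so P = 91.
Y = 4580 − 10·91 = 3670.
Initially P = 88, Y = 3751, so ΔP = +3 and ΔY = -81.

ΔP = +3, ΔY = -81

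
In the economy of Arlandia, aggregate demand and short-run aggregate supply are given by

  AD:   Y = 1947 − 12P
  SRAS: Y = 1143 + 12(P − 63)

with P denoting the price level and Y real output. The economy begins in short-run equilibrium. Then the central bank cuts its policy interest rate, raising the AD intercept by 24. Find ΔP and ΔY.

This is a positive demand shock: AD shifts right.
New AD: Y = 1971 − 12P.
SRAS can be written Y = 387 + 12P.
Set AD = SRAS: 1971 − 12P = 387 + 12P, so 1584 = 24P and P = 66.
Y = 1971 − 12·66 = 1179.
Initially P = 65, Y = 1167, so ΔP = +1 and ΔY = +12.

ΔP = +1, ΔY = +12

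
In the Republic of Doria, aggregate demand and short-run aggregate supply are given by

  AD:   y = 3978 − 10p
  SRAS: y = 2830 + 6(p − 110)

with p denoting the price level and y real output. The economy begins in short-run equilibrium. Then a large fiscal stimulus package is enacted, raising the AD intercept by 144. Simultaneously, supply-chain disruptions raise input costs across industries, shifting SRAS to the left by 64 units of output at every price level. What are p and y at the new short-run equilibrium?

p = 126, y = 2862

After both shocks: AD is y = 4122 − 10p and SRAS is y = 2106 + 6p.
Setting them equal: 2016 = 16p, so p = 126.
y = 4122 − 10·126 = 2862.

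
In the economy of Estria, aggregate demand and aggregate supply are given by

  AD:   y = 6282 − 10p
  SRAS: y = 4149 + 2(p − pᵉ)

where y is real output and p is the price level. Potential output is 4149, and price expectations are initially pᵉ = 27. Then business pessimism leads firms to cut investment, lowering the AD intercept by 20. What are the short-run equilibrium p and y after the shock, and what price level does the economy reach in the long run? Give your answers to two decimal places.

Short run: p = 180.58, y = 4456.17. Long run: p = 211.30.

AD shifts left: new AD is y = 6262 − 10p. With pᵉ = 27, SRAS is y = 4095 + 2p.
Short run: 6262 − 10p = 4095 + 2p gives 2167 = 12p, so p = 180.58 and y = 6262 − 10p = 4456.17.
y = 4456.17 is above potential 4149; expectations adjust and SRAS shifts left until y = 4149.
Long run: on the new AD curve, 4149 = 6262 − 10p gives p = 211.30.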